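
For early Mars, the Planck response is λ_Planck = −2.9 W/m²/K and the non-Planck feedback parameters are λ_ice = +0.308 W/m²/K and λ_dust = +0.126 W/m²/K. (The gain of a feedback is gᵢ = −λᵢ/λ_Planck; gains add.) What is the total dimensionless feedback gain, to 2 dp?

Convert to gains: g_ice = 0.308/2.9 = 0.1062; g_dust = 0.126/2.9 = 0.04345.
Total gain g = 0.14965.

0.15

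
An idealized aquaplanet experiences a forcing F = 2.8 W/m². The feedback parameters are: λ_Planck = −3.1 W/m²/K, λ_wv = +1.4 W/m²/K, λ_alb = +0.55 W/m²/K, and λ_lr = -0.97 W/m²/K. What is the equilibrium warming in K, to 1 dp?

1.3 K

Net feedback parameter λ = (−3.1) + (+1.4) + (+0.55) + (-0.97) = -2.12 W/m²/K.
ΔT = −F/λ = −2.8/(-2.12) = 1.3 K.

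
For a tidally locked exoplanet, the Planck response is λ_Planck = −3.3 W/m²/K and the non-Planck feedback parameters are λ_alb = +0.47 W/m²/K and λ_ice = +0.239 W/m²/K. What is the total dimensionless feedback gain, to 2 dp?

Convert to gains: g_alb = 0.47/3.3 = 0.1424; g_ice = 0.239/3.3 = 0.07242.
Total gain g = 0.21482.

0.21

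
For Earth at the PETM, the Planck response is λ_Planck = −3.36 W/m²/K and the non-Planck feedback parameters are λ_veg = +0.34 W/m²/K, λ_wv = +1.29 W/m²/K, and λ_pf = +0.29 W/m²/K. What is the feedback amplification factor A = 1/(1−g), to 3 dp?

2.333

Convert to gains: g_veg = 0.34/3.36 = 0.1012; g_wv = 1.29/3.36 = 0.3839; g_pf = 0.29/3.36 = 0.08631.
Total gain g = 0.57141.
A = 1/(1 − 0.57141) = 2.333.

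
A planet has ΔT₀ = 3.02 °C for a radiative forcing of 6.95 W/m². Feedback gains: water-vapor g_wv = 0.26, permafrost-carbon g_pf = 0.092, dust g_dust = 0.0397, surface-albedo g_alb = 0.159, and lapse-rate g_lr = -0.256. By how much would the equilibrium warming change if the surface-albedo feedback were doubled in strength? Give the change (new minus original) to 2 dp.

1.25 °C

Original: g = 0.2947, ΔT = 3.02/(1−0.2947) = 4.2819 °C.
With doubled surface-albedo: g' = 0.4537, ΔT' = 3.02/(1−0.4537) = 5.5281 °C.
Change = 5.5281 − 4.2819 = 1.25 °C.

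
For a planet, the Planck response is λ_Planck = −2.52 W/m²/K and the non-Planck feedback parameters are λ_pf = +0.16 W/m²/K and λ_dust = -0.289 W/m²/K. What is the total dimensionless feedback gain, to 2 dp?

Convert to gains: g_pf = 0.16/2.52 = 0.06349; g_dust = -0.289/2.52 = -0.1147.
Total gain g = -0.05121.

-0.05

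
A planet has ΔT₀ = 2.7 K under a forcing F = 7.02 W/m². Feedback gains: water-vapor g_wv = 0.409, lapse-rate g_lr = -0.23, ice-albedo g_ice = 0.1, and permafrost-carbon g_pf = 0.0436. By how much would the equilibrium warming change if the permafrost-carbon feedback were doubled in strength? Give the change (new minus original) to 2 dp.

Original: g = 0.3226, ΔT = 2.7/(1−0.3226) = 3.9858 K.
With doubled permafrost-carbon: g' = 0.3662, ΔT' = 2.7/(1−0.3662) = 4.2600 K.
Change = 4.2600 − 3.9858 = 0.27 K.

0.27 K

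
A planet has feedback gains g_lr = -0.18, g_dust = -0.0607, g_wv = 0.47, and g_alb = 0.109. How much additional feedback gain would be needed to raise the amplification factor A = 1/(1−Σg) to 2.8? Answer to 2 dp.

Current total gain = 0.3383.
Target gain for A = 2.8: g* = 1 − 1/2.8 = 0.6429.
Additional gain needed = 0.6429 − 0.3383 = 0.30.

0.30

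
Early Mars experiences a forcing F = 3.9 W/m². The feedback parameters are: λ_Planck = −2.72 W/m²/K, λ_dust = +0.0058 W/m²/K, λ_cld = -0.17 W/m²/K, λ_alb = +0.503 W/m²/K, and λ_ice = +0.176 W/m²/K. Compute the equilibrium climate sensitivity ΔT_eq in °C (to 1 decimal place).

Net feedback parameter λ = (−2.72) + (+0.0058) + (-0.17) + (+0.503) + (+0.176) = -2.2052 W/m²/K.
ΔT = −F/λ = −3.9/(-2.2052) = 1.8 °C.

1.8 °C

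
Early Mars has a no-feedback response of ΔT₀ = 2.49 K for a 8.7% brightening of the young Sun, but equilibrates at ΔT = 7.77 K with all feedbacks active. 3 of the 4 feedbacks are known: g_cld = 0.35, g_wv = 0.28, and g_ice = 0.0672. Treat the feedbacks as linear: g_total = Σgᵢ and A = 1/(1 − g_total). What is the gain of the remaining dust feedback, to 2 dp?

-0.02

Amplification A = ΔT/ΔT₀ = 7.77/2.49 = 3.12.
Total gain g = 1 − 1/A = 1 − 1/3.12 = 0.6795.
Known gains sum to 0.35 + 0.28 + 0.0672 = 0.6972.
g_dust = 0.6795 − 0.6972 = -0.02.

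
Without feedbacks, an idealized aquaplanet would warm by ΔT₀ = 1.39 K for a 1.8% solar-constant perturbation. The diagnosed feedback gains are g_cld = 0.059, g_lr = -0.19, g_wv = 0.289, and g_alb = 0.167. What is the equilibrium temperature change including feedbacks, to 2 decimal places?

Total gain g = 0.059 − 0.19 + 0.289 + 0.167 = 0.325.
Amplification A = 1/(1 − 0.325) = 1.481.
ΔT = 1.39 × 1.481 = 2.06 K.

2.06 K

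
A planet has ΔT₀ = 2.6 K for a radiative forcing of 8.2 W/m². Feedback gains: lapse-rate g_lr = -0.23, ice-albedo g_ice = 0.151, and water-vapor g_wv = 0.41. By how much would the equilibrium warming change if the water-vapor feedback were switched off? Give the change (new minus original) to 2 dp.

-1.48 K

Original: g = 0.331, ΔT = 2.6/(1−0.331) = 3.8864 K.
Without water-vapor: g' = -0.079, ΔT' = 2.6/(1+0.079) = 2.4096 K.
Change = 2.4096 − 3.8864 = -1.48 K.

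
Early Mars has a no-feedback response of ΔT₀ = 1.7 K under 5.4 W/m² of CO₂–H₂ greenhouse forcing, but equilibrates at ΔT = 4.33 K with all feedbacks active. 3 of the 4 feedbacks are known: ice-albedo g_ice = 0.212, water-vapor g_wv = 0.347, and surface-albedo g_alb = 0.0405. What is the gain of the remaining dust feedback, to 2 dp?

0.01

Amplification A = ΔT/ΔT₀ = 4.33/1.7 = 2.547.
Total gain g = 1 − 1/A = 1 − 1/2.547 = 0.6074.
Known gains sum to 0.212 + 0.347 + 0.0405 = 0.5995.
g_dust = 0.6074 − 0.5995 = 0.01.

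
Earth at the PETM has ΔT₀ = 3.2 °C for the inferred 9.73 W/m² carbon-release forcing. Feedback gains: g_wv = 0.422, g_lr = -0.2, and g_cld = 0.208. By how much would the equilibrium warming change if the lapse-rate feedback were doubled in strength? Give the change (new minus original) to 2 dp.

Original: g = 0.43, ΔT = 3.2/(1−0.43) = 5.6140 °C.
With doubled lapse-rate: g' = 0.23, ΔT' = 3.2/(1−0.23) = 4.1558 °C.
Change = 4.1558 − 5.6140 = -1.46 °C.

-1.46 °C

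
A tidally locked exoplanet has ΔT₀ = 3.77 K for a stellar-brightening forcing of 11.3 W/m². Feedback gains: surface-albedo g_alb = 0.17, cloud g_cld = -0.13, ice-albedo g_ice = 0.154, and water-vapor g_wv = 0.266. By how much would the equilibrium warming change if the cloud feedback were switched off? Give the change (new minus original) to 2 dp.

Original: g = 0.46, ΔT = 3.77/(1−0.46) = 6.9815 K.
Without cloud: g' = 0.59, ΔT' = 3.77/(1−0.59) = 9.1951 K.
Change = 9.1951 − 6.9815 = 2.21 K.

2.21 K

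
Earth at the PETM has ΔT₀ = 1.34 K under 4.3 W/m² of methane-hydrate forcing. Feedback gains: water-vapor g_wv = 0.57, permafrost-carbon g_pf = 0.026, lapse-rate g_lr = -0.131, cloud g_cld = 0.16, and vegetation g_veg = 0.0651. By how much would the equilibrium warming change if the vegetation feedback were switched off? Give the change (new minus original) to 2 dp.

-0.75 K

Original: g = 0.6901, ΔT = 1.34/(1−0.6901) = 4.3240 K.
Without vegetation: g' = 0.625, ΔT' = 1.34/(1−0.625) = 3.5733 K.
Change = 3.5733 − 4.3240 = -0.75 K.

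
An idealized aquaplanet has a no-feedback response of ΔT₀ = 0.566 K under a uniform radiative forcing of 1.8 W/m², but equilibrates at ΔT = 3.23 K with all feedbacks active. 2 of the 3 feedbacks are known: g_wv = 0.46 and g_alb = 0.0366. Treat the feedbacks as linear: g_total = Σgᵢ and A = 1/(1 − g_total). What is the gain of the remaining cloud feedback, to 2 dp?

Amplification A = ΔT/ΔT₀ = 3.23/0.566 = 5.707.
Total gain g = 1 − 1/A = 1 − 1/5.707 = 0.8248.
Known gains sum to 0.46 + 0.0366 = 0.4966.
g_cld = 0.8248 − 0.4966 = 0.33.

0.33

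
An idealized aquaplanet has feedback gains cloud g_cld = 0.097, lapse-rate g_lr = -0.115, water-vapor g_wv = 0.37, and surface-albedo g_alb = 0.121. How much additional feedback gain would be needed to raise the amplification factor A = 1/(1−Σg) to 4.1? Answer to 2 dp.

0.28

Current total gain = 0.473.
Target gain for A = 4.1: g* = 1 − 1/4.1 = 0.7561.
Additional gain needed = 0.7561 − 0.473 = 0.28.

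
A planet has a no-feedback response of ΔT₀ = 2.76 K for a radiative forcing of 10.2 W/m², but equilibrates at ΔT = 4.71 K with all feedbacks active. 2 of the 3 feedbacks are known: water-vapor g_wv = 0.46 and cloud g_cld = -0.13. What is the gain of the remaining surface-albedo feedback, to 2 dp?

Amplification A = ΔT/ΔT₀ = 4.71/2.76 = 1.707.
Total gain g = 1 − 1/A = 1 − 1/1.707 = 0.4142.
Known gains sum to 0.46 − 0.13 = 0.33.
g_alb = 0.4142 − 0.33 = 0.08.

0.08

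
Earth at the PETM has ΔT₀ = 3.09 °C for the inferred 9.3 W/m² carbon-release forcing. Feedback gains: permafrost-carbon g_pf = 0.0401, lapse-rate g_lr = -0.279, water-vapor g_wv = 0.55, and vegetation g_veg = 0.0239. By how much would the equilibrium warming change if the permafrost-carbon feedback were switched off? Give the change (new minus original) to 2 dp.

Original: g = 0.335, ΔT = 3.09/(1−0.335) = 4.6466 °C.
Without permafrost-carbon: g' = 0.2949, ΔT' = 3.09/(1−0.2949) = 4.3824 °C.
Change = 4.3824 − 4.6466 = -0.26 °C.

-0.26 °C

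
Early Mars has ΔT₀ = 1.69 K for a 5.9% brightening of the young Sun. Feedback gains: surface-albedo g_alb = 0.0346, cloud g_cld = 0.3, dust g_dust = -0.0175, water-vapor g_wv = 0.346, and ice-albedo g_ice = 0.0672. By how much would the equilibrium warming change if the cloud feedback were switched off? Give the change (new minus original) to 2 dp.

-3.30 K

Original: g = 0.7303, ΔT = 1.69/(1−0.7303) = 6.2662 K.
Without cloud: g' = 0.4303, ΔT' = 1.69/(1−0.4303) = 2.9665 K.
Change = 2.9665 − 6.2662 = -3.30 K.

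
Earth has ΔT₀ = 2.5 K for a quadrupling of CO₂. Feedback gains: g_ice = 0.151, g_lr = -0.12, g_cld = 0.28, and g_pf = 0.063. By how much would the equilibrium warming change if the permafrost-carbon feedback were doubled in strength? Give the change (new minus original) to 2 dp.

0.45 K

Original: g = 0.374, ΔT = 2.5/(1−0.374) = 3.9936 K.
With doubled permafrost-carbon: g' = 0.437, ΔT' = 2.5/(1−0.437) = 4.4405 K.
Change = 4.4405 − 3.9936 = 0.45 K.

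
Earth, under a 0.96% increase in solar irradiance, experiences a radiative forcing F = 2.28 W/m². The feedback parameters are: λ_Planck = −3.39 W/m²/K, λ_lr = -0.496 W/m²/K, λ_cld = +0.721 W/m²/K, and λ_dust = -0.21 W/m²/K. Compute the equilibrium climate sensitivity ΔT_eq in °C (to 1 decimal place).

0.7 °C

Net feedback parameter λ = (−3.39) + (-0.496) + (+0.721) + (-0.21) = -3.375 W/m²/K.
ΔT = −F/λ = −2.28/(-3.375) = 0.7 °C.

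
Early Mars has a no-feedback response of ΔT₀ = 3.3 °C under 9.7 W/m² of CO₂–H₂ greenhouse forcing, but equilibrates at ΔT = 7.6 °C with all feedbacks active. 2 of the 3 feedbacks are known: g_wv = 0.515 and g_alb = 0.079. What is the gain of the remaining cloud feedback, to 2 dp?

Amplification A = ΔT/ΔT₀ = 7.6/3.3 = 2.303.
Total gain g = 1 − 1/A = 1 − 1/2.303 = 0.5658.
Known gains sum to 0.515 + 0.079 = 0.594.
g_cld = 0.5658 − 0.594 = -0.03.

-0.03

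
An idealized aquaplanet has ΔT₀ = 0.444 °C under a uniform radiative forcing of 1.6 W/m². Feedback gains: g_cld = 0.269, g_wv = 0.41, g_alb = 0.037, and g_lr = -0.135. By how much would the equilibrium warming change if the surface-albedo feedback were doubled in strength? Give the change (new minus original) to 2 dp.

Original: g = 0.581, ΔT = 0.444/(1−0.581) = 1.0597 °C.
With doubled surface-albedo: g' = 0.618, ΔT' = 0.444/(1−0.618) = 1.1623 °C.
Change = 1.1623 − 1.0597 = 0.10 °C.

0.10 °C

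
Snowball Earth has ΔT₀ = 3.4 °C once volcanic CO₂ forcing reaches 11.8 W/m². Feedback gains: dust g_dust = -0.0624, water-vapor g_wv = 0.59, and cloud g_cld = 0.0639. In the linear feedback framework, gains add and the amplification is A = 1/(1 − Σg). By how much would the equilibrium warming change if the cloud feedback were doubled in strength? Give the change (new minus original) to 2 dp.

1.54 °C

Original: g = 0.5915, ΔT = 3.4/(1−0.5915) = 8.3231 °C.
With doubled cloud: g' = 0.6554, ΔT' = 3.4/(1−0.6554) = 9.8665 °C.
Change = 9.8665 − 8.3231 = 1.54 °C.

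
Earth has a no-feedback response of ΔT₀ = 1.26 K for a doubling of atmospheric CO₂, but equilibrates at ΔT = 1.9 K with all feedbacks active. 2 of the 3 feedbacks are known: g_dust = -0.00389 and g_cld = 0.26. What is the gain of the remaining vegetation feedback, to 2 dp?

0.08

Amplification A = ΔT/ΔT₀ = 1.9/1.26 = 1.508.
Total gain g = 1 − 1/A = 1 − 1/1.508 = 0.3369.
Known gains sum to -0.00389 + 0.26 = 0.25611.
g_veg = 0.3369 − 0.25611 = 0.08.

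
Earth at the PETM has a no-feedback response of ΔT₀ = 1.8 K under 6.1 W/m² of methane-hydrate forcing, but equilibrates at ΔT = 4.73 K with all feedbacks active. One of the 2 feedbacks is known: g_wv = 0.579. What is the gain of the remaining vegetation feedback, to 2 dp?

0.04

Amplification A = ΔT/ΔT₀ = 4.73/1.8 = 2.628.
Total gain g = 1 − 1/A = 1 − 1/2.628 = 0.6195.
The known gain is 0.579.
g_veg = 0.6195 − 0.579 = 0.04.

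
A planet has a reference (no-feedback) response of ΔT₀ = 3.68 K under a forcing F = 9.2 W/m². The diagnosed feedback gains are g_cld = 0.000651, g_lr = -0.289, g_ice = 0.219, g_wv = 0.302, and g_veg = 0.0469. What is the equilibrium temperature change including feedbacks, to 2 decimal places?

Total gain g = 0.000651 − 0.289 + 0.219 + 0.302 + 0.0469 = 0.279551.
Amplification A = 1/(1 − 0.279551) = 1.388.
ΔT = 3.68 × 1.388 = 5.11 K.

5.11 K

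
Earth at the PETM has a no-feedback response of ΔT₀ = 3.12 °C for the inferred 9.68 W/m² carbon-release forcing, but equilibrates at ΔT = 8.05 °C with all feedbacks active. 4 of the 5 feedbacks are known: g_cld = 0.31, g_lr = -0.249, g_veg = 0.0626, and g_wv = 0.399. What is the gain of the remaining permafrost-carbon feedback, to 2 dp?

0.09

Amplification A = ΔT/ΔT₀ = 8.05/3.12 = 2.58.
Total gain g = 1 − 1/A = 1 − 1/2.58 = 0.6124.
Known gains sum to 0.31 − 0.249 + 0.0626 + 0.399 = 0.5226.
g_pf = 0.6124 − 0.5226 = 0.09.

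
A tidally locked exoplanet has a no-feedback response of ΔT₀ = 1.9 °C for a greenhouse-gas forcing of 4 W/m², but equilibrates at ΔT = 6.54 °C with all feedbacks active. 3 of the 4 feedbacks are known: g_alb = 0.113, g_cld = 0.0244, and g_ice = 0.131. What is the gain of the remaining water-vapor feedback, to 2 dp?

0.44

Amplification A = ΔT/ΔT₀ = 6.54/1.9 = 3.442.
Total gain g = 1 − 1/A = 1 − 1/3.442 = 0.7095.
Known gains sum to 0.113 + 0.0244 + 0.131 = 0.2684.
g_wv = 0.7095 − 0.2684 = 0.44.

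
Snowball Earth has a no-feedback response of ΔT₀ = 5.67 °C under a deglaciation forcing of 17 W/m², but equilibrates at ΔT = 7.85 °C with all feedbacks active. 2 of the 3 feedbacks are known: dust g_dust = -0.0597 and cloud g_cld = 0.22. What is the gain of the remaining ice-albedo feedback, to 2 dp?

Amplification A = ΔT/ΔT₀ = 7.85/5.67 = 1.384.
Total gain g = 1 − 1/A = 1 − 1/1.384 = 0.2775.
Known gains sum to -0.0597 + 0.22 = 0.1603.
g_ice = 0.2775 − 0.1603 = 0.12.

0.12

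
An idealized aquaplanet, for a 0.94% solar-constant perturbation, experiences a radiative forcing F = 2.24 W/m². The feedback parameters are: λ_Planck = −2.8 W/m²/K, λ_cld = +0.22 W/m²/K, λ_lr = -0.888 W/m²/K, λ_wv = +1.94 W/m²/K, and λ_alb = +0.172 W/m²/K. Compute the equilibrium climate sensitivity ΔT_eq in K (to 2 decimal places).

Net feedback parameter λ = (−2.8) + (+0.22) + (-0.888) + (+1.94) + (+0.172) = -1.356 W/m²/K.
ΔT = −F/λ = −2.24/(-1.356) = 1.65 K.

1.65 K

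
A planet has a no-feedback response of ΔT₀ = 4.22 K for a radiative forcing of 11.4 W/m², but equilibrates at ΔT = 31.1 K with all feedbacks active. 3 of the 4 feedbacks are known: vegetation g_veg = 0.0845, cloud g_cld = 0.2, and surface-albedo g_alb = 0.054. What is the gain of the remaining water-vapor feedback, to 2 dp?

Amplification A = ΔT/ΔT₀ = 31.1/4.22 = 7.37.
Total gain g = 1 − 1/A = 1 − 1/7.37 = 0.8643.
Known gains sum to 0.0845 + 0.2 + 0.054 = 0.3385.
g_wv = 0.8643 − 0.3385 = 0.53.

0.53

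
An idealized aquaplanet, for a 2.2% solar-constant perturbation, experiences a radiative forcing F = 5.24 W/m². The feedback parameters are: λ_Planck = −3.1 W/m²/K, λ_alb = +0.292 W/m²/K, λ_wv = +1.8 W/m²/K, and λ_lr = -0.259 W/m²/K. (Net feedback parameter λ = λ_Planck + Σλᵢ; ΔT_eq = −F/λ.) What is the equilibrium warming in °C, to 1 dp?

4.1 °C

Net feedback parameter λ = (−3.1) + (+0.292) + (+1.8) + (-0.259) = -1.267 W/m²/K.
ΔT = −F/λ = −5.24/(-1.267) = 4.1 °C.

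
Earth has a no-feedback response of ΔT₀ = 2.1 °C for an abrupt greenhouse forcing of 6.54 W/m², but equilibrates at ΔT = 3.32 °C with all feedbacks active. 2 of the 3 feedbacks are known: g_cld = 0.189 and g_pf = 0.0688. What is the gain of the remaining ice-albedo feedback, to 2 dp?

0.11

Amplification A = ΔT/ΔT₀ = 3.32/2.1 = 1.581.
Total gain g = 1 − 1/A = 1 − 1/1.581 = 0.3675.
Known gains sum to 0.189 + 0.0688 = 0.2578.
g_ice = 0.3675 − 0.2578 = 0.11.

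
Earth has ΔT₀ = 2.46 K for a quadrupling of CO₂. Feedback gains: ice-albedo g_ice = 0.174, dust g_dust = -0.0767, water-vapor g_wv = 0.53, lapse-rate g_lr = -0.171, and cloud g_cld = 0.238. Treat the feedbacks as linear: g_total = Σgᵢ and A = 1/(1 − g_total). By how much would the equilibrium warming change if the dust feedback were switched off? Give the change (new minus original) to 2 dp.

Original: g = 0.6943, ΔT = 2.46/(1−0.6943) = 8.0471 K.
Without dust: g' = 0.771, ΔT' = 2.46/(1−0.771) = 10.7424 K.
Change = 10.7424 − 8.0471 = 2.70 K.

2.70 K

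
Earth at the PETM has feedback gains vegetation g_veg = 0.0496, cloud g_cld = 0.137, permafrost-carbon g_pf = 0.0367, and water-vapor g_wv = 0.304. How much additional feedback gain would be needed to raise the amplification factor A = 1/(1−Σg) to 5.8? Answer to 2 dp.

0.30

Current total gain = 0.5273.
Target gain for A = 5.8: g* = 1 − 1/5.8 = 0.8276.
Additional gain needed = 0.8276 − 0.5273 = 0.30.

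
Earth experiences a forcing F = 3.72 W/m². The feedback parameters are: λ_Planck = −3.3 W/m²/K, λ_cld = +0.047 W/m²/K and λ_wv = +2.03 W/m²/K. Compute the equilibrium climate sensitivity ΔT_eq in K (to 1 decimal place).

Net feedback parameter λ = (−3.3) + (+0.047) + (+2.03) = -1.223 W/m²/K.
ΔT = −F/λ = −3.72/(-1.223) = 3.0 K.

3.0 K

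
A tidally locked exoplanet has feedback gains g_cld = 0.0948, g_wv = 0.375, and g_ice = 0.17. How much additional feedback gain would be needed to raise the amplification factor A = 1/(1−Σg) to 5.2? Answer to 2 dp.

0.17

Current total gain = 0.6398.
Target gain for A = 5.2: g* = 1 − 1/5.2 = 0.8077.
Additional gain needed = 0.8077 − 0.6398 = 0.17.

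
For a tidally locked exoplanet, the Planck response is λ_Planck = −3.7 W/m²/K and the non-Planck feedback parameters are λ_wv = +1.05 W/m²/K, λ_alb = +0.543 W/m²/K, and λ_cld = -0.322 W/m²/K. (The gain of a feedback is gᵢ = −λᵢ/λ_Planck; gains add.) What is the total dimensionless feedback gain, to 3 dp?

Convert to gains: g_wv = 1.05/3.7 = 0.2838; g_alb = 0.543/3.7 = 0.1468; g_cld = -0.322/3.7 = -0.08703.
Total gain g = 0.34357.

0.344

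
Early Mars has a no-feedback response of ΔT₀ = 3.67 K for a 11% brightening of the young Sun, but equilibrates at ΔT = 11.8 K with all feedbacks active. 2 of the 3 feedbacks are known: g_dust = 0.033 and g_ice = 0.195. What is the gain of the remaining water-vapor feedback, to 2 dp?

0.46

Amplification A = ΔT/ΔT₀ = 11.8/3.67 = 3.215.
Total gain g = 1 − 1/A = 1 − 1/3.215 = 0.689.
Known gains sum to 0.033 + 0.195 = 0.228.
g_wv = 0.689 − 0.228 = 0.46.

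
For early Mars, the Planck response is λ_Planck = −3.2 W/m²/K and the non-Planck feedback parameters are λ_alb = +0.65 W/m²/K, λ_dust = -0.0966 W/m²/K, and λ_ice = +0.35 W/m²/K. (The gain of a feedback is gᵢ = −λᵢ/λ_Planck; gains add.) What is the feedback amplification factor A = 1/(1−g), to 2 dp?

1.39

Convert to gains: g_alb = 0.65/3.2 = 0.2031; g_dust = -0.0966/3.2 = -0.03019; g_ice = 0.35/3.2 = 0.1094.
Total gain g = 0.28231.
A = 1/(1 − 0.28231) = 1.39.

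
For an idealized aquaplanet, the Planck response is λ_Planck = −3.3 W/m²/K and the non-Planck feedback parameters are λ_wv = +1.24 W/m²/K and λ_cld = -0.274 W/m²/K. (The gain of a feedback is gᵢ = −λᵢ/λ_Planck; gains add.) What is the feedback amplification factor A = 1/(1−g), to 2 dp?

1.41

Convert to gains: g_wv = 1.24/3.3 = 0.3758; g_cld = -0.274/3.3 = -0.08303.
Total gain g = 0.29277.
A = 1/(1 − 0.29277) = 1.41.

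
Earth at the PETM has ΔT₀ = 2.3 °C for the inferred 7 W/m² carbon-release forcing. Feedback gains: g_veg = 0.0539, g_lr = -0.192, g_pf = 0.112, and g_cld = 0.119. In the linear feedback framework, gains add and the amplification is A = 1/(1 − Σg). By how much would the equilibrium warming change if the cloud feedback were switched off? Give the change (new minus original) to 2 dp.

Original: g = 0.0929, ΔT = 2.3/(1−0.0929) = 2.5356 °C.
Without cloud: g' = -0.0261, ΔT' = 2.3/(1+0.0261) = 2.2415 °C.
Change = 2.2415 − 2.5356 = -0.29 °C.

-0.29 °C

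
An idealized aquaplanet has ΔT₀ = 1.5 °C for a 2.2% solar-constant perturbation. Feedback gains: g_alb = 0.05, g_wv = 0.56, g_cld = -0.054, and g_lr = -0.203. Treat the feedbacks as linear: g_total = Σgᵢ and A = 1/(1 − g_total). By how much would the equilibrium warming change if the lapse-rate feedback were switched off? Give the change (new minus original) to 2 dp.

1.06 °C

Original: g = 0.353, ΔT = 1.5/(1−0.353) = 2.3184 °C.
Without lapse-rate: g' = 0.556, ΔT' = 1.5/(1−0.556) = 3.3784 °C.
Change = 3.3784 − 2.3184 = 1.06 °C.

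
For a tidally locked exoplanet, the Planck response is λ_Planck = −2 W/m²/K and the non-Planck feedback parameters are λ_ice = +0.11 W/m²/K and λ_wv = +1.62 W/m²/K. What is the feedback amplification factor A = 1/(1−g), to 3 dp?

Convert to gains: g_ice = 0.11/2 = 0.055; g_wv = 1.62/2 = 0.81.
Total gain g = 0.865.
A = 1/(1 − 0.865) = 7.407.

7.407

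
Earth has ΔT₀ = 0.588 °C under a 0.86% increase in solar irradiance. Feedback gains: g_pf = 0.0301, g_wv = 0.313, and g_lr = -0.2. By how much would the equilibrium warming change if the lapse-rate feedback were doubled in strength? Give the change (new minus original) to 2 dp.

Original: g = 0.1431, ΔT = 0.588/(1−0.1431) = 0.6862 °C.
With doubled lapse-rate: g' = -0.0569, ΔT' = 0.588/(1+0.0569) = 0.5563 °C.
Change = 0.5563 − 0.6862 = -0.13 °C.

-0.13 °C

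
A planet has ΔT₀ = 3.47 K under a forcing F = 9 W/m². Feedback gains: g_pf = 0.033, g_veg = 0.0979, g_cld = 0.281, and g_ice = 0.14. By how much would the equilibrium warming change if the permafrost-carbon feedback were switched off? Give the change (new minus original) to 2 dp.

-0.53 K

Original: g = 0.5519, ΔT = 3.47/(1−0.5519) = 7.7438 K.
Without permafrost-carbon: g' = 0.5189, ΔT' = 3.47/(1−0.5189) = 7.2126 K.
Change = 7.2126 − 7.7438 = -0.53 K.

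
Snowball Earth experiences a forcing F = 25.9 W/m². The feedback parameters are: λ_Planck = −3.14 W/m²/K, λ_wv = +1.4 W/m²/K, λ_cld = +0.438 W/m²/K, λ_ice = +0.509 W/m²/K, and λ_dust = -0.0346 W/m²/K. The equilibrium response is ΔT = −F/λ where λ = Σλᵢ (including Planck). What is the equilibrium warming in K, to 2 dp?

Net feedback parameter λ = (−3.14) + (+1.4) + (+0.438) + (+0.509) + (-0.0346) = -0.8276 W/m²/K.
ΔT = −F/λ = −25.9/(-0.8276) = 31.30 K.

31.30 K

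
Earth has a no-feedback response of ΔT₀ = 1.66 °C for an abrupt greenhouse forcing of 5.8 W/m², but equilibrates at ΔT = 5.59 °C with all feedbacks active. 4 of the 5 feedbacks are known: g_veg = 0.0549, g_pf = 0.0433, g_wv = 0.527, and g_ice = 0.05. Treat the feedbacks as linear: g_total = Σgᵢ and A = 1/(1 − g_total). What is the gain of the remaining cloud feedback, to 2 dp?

0.03

Amplification A = ΔT/ΔT₀ = 5.59/1.66 = 3.367.
Total gain g = 1 − 1/A = 1 − 1/3.367 = 0.703.
Known gains sum to 0.0549 + 0.0433 + 0.527 + 0.05 = 0.6752.
g_cld = 0.703 − 0.6752 = 0.03.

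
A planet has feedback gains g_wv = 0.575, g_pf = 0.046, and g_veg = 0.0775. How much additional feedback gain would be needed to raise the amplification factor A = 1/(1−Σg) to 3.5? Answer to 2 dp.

Current total gain = 0.6985.
Target gain for A = 3.5: g* = 1 − 1/3.5 = 0.7143.
Additional gain needed = 0.7143 − 0.6985 = 0.02.

0.02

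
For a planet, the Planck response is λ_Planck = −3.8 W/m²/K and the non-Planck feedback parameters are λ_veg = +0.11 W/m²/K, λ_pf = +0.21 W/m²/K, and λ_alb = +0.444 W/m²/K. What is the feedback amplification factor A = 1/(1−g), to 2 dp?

1.25

Convert to gains: g_veg = 0.11/3.8 = 0.02895; g_pf = 0.21/3.8 = 0.05526; g_alb = 0.444/3.8 = 0.1168.
Total gain g = 0.20101.
A = 1/(1 − 0.20101) = 1.25.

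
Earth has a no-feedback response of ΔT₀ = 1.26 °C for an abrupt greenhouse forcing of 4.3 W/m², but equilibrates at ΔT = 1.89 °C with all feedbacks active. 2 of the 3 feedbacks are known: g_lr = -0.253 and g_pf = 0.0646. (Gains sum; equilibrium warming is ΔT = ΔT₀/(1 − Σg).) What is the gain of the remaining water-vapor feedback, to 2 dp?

0.52

Amplification A = ΔT/ΔT₀ = 1.89/1.26 = 1.5.
Total gain g = 1 − 1/A = 1 − 1/1.5 = 0.3333.
Known gains sum to -0.253 + 0.0646 = -0.1884.
g_wv = 0.3333 + 0.1884 = 0.52.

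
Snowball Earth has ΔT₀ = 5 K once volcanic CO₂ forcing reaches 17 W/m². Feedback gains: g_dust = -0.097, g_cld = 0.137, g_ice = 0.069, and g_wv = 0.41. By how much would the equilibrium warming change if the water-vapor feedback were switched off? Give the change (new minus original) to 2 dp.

-4.78 K

Original: g = 0.519, ΔT = 5/(1−0.519) = 10.3950 K.
Without water-vapor: g' = 0.109, ΔT' = 5/(1−0.109) = 5.6117 K.
Change = 5.6117 − 10.3950 = -4.78 K.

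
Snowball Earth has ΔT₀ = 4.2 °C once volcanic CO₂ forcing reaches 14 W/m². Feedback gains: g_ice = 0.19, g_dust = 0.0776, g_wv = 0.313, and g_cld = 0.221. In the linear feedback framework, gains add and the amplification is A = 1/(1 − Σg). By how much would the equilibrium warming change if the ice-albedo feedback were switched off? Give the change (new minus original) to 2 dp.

-10.36 °C

Original: g = 0.8016, ΔT = 4.2/(1−0.8016) = 21.1694 °C.
Without ice-albedo: g' = 0.6116, ΔT' = 4.2/(1−0.6116) = 10.8136 °C.
Change = 10.8136 − 21.1694 = -10.36 °C.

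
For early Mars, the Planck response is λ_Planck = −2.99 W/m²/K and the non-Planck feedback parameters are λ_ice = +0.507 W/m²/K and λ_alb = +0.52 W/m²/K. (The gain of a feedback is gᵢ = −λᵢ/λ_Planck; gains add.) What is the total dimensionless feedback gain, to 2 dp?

Convert to gains: g_ice = 0.507/2.99 = 0.1696; g_alb = 0.52/2.99 = 0.1739.
Total gain g = 0.3435.

0.34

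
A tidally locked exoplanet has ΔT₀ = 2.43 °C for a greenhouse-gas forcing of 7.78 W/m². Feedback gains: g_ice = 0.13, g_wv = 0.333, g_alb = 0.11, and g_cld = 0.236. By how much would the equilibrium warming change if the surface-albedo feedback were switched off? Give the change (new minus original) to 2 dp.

-4.65 °C

Original: g = 0.809, ΔT = 2.43/(1−0.809) = 12.7225 °C.
Without surface-albedo: g' = 0.699, ΔT' = 2.43/(1−0.699) = 8.0731 °C.
Change = 8.0731 − 12.7225 = -4.65 °C.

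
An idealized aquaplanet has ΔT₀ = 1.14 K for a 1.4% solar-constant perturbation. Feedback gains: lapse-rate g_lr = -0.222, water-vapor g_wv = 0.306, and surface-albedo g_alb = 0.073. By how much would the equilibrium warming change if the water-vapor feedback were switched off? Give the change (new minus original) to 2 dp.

-0.36 K

Original: g = 0.157, ΔT = 1.14/(1−0.157) = 1.3523 K.
Without water-vapor: g' = -0.149, ΔT' = 1.14/(1+0.149) = 0.9922 K.
Change = 0.9922 − 1.3523 = -0.36 K.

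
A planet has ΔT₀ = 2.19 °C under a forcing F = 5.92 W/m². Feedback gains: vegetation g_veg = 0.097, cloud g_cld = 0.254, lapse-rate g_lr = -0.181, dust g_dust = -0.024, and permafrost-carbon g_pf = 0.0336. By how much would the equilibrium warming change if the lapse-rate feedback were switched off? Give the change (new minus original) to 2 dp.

Original: g = 0.1796, ΔT = 2.19/(1−0.1796) = 2.6694 °C.
Without lapse-rate: g' = 0.3606, ΔT' = 2.19/(1−0.3606) = 3.4251 °C.
Change = 3.4251 − 2.6694 = 0.76 °C.

0.76 °C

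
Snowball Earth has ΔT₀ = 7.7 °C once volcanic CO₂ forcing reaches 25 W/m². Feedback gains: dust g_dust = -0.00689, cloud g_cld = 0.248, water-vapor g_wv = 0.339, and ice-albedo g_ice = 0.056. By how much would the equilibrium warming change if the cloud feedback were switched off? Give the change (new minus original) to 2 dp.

-8.58 °C

Original: g = 0.63611, ΔT = 7.7/(1−0.63611) = 21.1602 °C.
Without cloud: g' = 0.38811, ΔT' = 7.7/(1−0.38811) = 12.5840 °C.
Change = 12.5840 − 21.1602 = -8.58 °C.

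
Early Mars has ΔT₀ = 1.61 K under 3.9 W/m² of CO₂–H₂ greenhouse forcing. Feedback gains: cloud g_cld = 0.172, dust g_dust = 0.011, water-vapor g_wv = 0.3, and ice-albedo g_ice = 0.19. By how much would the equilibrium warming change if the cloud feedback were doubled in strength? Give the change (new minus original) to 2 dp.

Original: g = 0.673, ΔT = 1.61/(1−0.673) = 4.9235 K.
With doubled cloud: g' = 0.845, ΔT' = 1.61/(1−0.845) = 10.3871 K.
Change = 10.3871 − 4.9235 = 5.46 K.

5.46 K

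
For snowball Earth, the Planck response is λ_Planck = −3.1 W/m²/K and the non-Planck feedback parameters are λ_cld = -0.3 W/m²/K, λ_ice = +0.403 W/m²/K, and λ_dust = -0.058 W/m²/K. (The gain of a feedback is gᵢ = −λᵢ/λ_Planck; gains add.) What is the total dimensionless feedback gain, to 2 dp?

Convert to gains: g_cld = -0.3/3.1 = -0.09677; g_ice = 0.403/3.1 = 0.13; g_dust = -0.058/3.1 = -0.01871.
Total gain g = 0.01452.

0.01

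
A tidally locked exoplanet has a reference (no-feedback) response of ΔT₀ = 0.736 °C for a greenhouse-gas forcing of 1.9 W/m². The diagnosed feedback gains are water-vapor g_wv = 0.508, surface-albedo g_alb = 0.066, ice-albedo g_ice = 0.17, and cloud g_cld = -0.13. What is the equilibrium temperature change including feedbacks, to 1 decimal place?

1.9 °C

Total gain g = 0.508 + 0.066 + 0.17 − 0.13 = 0.614.
Amplification A = 1/(1 − 0.614) = 2.591.
ΔT = 0.736 × 2.591 = 1.9 °C.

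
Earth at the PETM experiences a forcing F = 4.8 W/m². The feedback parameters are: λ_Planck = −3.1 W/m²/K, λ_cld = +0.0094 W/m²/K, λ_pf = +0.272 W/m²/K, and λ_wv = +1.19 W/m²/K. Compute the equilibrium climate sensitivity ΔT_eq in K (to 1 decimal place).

Net feedback parameter λ = (−3.1) + (+0.0094) + (+0.272) + (+1.19) = -1.6286 W/m²/K.
ΔT = −F/λ = −4.8/(-1.6286) = 2.9 K.

2.9 K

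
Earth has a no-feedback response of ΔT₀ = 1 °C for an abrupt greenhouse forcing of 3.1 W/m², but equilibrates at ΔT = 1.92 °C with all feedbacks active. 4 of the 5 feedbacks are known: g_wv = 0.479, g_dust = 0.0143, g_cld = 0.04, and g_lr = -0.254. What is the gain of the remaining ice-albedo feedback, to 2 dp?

0.20

Amplification A = ΔT/ΔT₀ = 1.92/1 = 1.92.
Total gain g = 1 − 1/A = 1 − 1/1.92 = 0.4792.
Known gains sum to 0.479 + 0.0143 + 0.04 − 0.254 = 0.2793.
g_ice = 0.4792 − 0.2793 = 0.20.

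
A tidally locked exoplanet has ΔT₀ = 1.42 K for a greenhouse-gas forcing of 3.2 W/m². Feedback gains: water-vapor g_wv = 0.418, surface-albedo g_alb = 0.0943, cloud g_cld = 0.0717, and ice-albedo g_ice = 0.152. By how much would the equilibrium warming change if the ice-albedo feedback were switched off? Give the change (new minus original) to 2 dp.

Original: g = 0.736, ΔT = 1.42/(1−0.736) = 5.3788 K.
Without ice-albedo: g' = 0.584, ΔT' = 1.42/(1−0.584) = 3.4135 K.
Change = 3.4135 − 5.3788 = -1.97 K.

-1.97 K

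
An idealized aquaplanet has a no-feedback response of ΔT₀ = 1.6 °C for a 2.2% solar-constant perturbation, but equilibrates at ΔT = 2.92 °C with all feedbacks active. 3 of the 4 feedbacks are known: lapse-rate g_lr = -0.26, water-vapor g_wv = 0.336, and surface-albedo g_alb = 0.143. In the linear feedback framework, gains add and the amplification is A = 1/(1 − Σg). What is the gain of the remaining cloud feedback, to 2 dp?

Amplification A = ΔT/ΔT₀ = 2.92/1.6 = 1.825.
Total gain g = 1 − 1/A = 1 − 1/1.825 = 0.4521.
Known gains sum to -0.26 + 0.336 + 0.143 = 0.219.
g_cld = 0.4521 − 0.219 = 0.23.

0.23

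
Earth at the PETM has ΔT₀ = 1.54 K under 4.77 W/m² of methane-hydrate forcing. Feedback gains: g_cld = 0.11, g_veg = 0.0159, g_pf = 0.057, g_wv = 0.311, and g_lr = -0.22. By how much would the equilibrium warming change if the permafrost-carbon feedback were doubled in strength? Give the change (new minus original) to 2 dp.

0.18 K

Original: g = 0.2739, ΔT = 1.54/(1−0.2739) = 2.1209 K.
With doubled permafrost-carbon: g' = 0.3309, ΔT' = 1.54/(1−0.3309) = 2.3016 K.
Change = 2.3016 − 2.1209 = 0.18 K.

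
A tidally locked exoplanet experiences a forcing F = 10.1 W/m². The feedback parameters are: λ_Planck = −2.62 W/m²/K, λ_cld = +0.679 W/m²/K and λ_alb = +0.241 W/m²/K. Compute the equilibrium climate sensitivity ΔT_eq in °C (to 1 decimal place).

Net feedback parameter λ = (−2.62) + (+0.679) + (+0.241) = -1.7 W/m²/K.
ΔT = −F/λ = −10.1/(-1.7) = 5.9 °C.

5.9 °C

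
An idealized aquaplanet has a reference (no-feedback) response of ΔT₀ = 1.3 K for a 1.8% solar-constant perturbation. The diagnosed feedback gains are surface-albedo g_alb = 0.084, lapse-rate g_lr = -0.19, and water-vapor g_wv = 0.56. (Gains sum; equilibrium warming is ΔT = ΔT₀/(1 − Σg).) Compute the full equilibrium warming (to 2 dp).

Total gain g = 0.084 − 0.19 + 0.56 = 0.454.
Amplification A = 1/(1 − 0.454) = 1.832.
ΔT = 1.3 × 1.832 = 2.38 K.

2.38 K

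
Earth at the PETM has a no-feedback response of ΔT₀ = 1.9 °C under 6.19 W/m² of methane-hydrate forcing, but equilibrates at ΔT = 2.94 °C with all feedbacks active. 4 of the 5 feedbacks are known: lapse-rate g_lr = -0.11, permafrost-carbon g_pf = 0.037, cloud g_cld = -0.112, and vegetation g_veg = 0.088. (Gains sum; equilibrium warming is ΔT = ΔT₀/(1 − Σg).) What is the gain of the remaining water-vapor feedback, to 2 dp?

Amplification A = ΔT/ΔT₀ = 2.94/1.9 = 1.547.
Total gain g = 1 − 1/A = 1 − 1/1.547 = 0.3536.
Known gains sum to -0.11 + 0.037 − 0.112 + 0.088 = -0.097.
g_wv = 0.3536 + 0.097 = 0.45.

0.45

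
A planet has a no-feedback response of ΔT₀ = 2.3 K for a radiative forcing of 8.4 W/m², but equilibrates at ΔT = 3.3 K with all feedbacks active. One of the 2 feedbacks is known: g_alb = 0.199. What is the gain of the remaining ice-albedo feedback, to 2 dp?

Amplification A = ΔT/ΔT₀ = 3.3/2.3 = 1.435.
Total gain g = 1 − 1/A = 1 − 1/1.435 = 0.3031.
The known gain is 0.199.
g_ice = 0.3031 − 0.199 = 0.10.

0.10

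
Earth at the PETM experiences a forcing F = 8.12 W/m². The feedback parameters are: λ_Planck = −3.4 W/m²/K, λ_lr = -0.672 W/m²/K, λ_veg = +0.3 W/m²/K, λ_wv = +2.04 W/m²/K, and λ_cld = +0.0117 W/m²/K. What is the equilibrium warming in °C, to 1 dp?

4.7 °C

Net feedback parameter λ = (−3.4) + (-0.672) + (+0.3) + (+2.04) + (+0.0117) = -1.7203 W/m²/K.
ΔT = −F/λ = −8.12/(-1.7203) = 4.7 °C.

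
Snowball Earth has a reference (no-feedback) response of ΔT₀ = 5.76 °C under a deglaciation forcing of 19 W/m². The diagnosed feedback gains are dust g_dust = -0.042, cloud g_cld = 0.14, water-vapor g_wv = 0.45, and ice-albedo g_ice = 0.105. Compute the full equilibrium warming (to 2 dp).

16.60 °C

Total gain g = -0.042 + 0.14 + 0.45 + 0.105 = 0.653.
Amplification A = 1/(1 − 0.653) = 2.882.
ΔT = 5.76 × 2.882 = 16.60 °C.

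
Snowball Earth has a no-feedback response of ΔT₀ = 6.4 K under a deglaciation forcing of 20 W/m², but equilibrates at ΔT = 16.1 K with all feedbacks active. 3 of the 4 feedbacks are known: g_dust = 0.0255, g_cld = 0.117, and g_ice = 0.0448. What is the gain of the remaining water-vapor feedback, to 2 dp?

0.42

Amplification A = ΔT/ΔT₀ = 16.1/6.4 = 2.516.
Total gain g = 1 − 1/A = 1 − 1/2.516 = 0.6025.
Known gains sum to 0.0255 + 0.117 + 0.0448 = 0.1873.
g_wv = 0.6025 − 0.1873 = 0.42.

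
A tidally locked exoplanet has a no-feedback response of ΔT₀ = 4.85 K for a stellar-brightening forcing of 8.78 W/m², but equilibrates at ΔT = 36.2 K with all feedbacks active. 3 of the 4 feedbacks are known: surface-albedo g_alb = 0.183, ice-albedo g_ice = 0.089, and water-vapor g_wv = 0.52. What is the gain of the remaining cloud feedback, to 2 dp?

Amplification A = ΔT/ΔT₀ = 36.2/4.85 = 7.464.
Total gain g = 1 − 1/A = 1 − 1/7.464 = 0.866.
Known gains sum to 0.183 + 0.089 + 0.52 = 0.792.
g_cld = 0.866 − 0.792 = 0.07.

0.07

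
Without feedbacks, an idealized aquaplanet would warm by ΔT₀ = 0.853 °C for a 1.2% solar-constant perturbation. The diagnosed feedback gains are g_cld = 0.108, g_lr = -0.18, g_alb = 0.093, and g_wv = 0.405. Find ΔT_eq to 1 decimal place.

Total gain g = 0.108 − 0.18 + 0.093 + 0.405 = 0.426.
Amplification A = 1/(1 − 0.426) = 1.742.
ΔT = 0.853 × 1.742 = 1.5 °C.

1.5 °C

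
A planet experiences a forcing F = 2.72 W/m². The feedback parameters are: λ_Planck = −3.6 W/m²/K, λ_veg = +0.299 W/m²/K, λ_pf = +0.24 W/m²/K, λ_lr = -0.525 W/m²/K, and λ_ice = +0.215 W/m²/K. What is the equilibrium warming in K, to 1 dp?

Net feedback parameter λ = (−3.6) + (+0.299) + (+0.24) + (-0.525) + (+0.215) = -3.371 W/m²/K.
ΔT = −F/λ = −2.72/(-3.371) = 0.8 K.

0.8 K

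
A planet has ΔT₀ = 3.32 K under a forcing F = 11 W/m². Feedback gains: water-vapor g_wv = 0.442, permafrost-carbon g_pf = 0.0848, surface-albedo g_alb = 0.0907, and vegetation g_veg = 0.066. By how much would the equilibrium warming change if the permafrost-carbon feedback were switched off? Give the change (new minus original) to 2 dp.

Original: g = 0.6835, ΔT = 3.32/(1−0.6835) = 10.4897 K.
Without permafrost-carbon: g' = 0.5987, ΔT' = 3.32/(1−0.5987) = 8.2731 K.
Change = 8.2731 − 10.4897 = -2.22 K.

-2.22 K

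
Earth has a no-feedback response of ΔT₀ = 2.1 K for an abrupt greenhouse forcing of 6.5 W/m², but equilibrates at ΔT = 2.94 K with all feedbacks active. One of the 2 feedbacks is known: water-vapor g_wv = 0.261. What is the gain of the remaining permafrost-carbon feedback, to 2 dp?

0.02

Amplification A = ΔT/ΔT₀ = 2.94/2.1 = 1.4.
Total gain g = 1 − 1/A = 1 − 1/1.4 = 0.2857.
The known gain is 0.261.
g_pf = 0.2857 − 0.261 = 0.02.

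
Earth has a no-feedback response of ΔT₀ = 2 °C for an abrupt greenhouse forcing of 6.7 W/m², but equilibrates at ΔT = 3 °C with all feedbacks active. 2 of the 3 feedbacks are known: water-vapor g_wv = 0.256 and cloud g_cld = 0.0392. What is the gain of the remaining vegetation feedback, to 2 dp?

Amplification A = ΔT/ΔT₀ = 3/2 = 1.5.
Total gain g = 1 − 1/A = 1 − 1/1.5 = 0.3333.
Known gains sum to 0.256 + 0.0392 = 0.2952.
g_veg = 0.3333 − 0.2952 = 0.04.

0.04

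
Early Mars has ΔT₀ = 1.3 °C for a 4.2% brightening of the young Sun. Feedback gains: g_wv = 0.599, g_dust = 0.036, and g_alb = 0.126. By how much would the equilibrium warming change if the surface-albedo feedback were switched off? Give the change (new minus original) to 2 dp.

Original: g = 0.761, ΔT = 1.3/(1−0.761) = 5.4393 °C.
Without surface-albedo: g' = 0.635, ΔT' = 1.3/(1−0.635) = 3.5616 °C.
Change = 3.5616 − 5.4393 = -1.88 °C.

-1.88 °C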